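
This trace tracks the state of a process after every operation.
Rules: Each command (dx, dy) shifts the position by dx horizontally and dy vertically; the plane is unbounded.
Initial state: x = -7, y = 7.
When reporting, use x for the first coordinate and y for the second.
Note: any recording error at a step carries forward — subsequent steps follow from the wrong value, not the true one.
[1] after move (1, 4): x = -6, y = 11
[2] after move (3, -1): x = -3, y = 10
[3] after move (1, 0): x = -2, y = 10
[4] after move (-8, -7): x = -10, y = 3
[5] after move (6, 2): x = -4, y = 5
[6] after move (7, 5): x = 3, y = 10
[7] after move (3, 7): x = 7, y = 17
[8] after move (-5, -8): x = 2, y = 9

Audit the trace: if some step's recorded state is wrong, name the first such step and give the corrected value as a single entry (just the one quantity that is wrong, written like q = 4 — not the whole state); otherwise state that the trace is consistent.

step 7, x = 6

step 1: x = -7 + (1) = -6, y = 7 + (4) = 11 -> verified
step 2: x = -6 + (3) = -3, y = 11 + (-1) = 10 -> no discrepancy
step 3: x = -3 + (1) = -2, y = 10 + (0) = 10 -> checks out
step 4: x = -2 + (-8) = -10, y = 10 + (-7) = 3 -> agrees with the trace
step 5: x = -10 + (6) = -4, y = 3 + (2) = 5 -> confirmed correct
step 6: x = -4 + (7) = 3, y = 5 + (5) = 10 -> checks out
step 7: x = 3 + (3) = 6, y = 10 + (7) = 17 -> not what was recorded
First incorrect step: 7; the correct value is x = 6.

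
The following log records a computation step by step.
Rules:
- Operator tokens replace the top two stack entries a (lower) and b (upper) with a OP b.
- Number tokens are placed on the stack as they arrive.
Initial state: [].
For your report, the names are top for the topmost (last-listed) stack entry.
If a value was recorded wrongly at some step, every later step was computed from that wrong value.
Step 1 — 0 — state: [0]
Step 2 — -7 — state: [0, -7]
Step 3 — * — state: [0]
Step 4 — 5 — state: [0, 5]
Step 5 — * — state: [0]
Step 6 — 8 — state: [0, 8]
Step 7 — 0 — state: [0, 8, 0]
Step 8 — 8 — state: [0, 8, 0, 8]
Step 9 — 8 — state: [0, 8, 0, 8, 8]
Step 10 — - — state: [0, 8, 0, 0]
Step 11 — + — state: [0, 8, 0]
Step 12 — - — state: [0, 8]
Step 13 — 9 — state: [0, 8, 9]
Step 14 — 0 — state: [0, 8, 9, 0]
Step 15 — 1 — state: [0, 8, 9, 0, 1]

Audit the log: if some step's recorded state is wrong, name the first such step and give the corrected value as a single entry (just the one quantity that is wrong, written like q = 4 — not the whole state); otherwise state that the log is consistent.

step 1: push 0: top = 0 -> consistent with the log
step 2: push -7: top = -7 -> agrees with the log
step 3: 0 * -7 = 0 -> same as recorded
step 4: push 5: top = 5 -> in agreement
step 5: 0 * 5 = 0 -> same as recorded
step 6: push 8: top = 8 -> matches
step 7: push 0: top = 0 -> no discrepancy
step 8: push 8: top = 8 -> in agreement
step 9: push 8: top = 8 -> exactly as logged
step 10: 8 - 8 = 0 -> same as recorded
step 11: 0 + 0 = 0 -> verified
step 12: 8 - 0 = 8 -> agrees with the log
step 13: push 9: top = 9 -> exactly as logged
step 14: push 0: top = 0 -> confirmed correct
step 15: push 1: top = 1 -> confirmed correct
Nothing is out of place; the run is error-free.

no error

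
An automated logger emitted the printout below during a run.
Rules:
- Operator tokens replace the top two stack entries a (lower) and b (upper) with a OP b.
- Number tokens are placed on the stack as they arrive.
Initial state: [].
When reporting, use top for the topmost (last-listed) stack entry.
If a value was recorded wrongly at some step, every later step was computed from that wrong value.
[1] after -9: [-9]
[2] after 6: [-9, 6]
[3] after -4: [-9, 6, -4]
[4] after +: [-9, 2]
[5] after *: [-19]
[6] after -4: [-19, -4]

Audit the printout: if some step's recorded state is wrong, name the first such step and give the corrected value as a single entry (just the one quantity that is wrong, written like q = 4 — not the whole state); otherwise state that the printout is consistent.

step 1: push -9: top = -9 -> agrees with the printout
step 2: push 6: top = 6 -> consistent with the printout
step 3: push -4: top = -4 -> exactly as logged
step 4: 6 + -4 = 2 -> verified
step 5: -9 * 2 = -18 -> not what was recorded
Conclusion: step 5 carries the first error; the entry should be top = -18.

step 5, top = -18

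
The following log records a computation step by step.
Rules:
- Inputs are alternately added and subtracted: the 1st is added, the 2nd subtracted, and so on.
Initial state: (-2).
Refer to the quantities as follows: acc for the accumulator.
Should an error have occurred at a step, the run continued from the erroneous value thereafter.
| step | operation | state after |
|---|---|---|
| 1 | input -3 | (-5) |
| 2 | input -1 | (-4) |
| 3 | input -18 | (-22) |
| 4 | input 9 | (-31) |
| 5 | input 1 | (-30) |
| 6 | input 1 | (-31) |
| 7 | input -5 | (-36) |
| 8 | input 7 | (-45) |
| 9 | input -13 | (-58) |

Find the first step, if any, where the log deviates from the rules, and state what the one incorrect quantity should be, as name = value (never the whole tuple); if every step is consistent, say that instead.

step 8, acc = -43

Recomputing the run from the initial state:
step 1: acc = -5
step 2: acc = -4
step 3: acc = -22
step 4: acc = -31
step 5: acc = -30
step 6: acc = -31
step 7: acc = -36
step 8: acc = -43
step 9: acc = -56
The first disagreement with the log is at step 8, where the value should be acc = -43.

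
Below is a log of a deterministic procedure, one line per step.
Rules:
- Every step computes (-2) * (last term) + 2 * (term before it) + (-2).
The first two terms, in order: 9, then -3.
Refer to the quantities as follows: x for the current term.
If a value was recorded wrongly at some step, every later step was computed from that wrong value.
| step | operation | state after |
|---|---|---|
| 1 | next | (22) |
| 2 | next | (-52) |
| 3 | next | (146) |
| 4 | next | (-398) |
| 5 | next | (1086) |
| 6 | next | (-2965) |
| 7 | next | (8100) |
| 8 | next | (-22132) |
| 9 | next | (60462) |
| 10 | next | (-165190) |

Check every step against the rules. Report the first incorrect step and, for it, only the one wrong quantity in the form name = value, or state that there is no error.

1. x = -2*(-3) + (2)*(9) + (-2) = 22 (consistent with the log)
2. x = -2*(22) + (2)*(-3) + (-2) = -52 (confirmed correct)
3. x = -2*(-52) + (2)*(22) + (-2) = 146 (in agreement)
4. x = -2*(146) + (2)*(-52) + (-2) = -398 (matches)
5. x = -2*(-398) + (2)*(146) + (-2) = 1086 (verified)
6. x = -2*(1086) + (2)*(-398) + (-2) = -2970 (first mismatch against the log)
First deviation found at step 6; the corrected entry is x = -2970.

step 6, x = -2970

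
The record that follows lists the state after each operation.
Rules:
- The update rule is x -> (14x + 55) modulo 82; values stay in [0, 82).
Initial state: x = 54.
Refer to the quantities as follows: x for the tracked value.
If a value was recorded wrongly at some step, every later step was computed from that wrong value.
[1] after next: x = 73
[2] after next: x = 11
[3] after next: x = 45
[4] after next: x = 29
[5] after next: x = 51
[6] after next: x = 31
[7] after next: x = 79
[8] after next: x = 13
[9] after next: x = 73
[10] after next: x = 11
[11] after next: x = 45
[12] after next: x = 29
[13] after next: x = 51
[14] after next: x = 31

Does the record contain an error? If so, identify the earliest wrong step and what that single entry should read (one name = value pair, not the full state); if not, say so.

1. x = (14*54 + 55) mod 82 = 73 (exactly as logged)
2. x = (14*73 + 55) mod 82 = 11 (matches)
3. x = (14*11 + 55) mod 82 = 45 (same as recorded)
4. x = (14*45 + 55) mod 82 = 29 (in agreement)
5. x = (14*29 + 55) mod 82 = 51 (verified)
6. x = (14*51 + 55) mod 82 = 31 (confirmed correct)
7. x = (14*31 + 55) mod 82 = 79 (no discrepancy)
8. x = (14*79 + 55) mod 82 = 13 (exactly as logged)
9. x = (14*13 + 55) mod 82 = 73 (same as recorded)
10. x = (14*73 + 55) mod 82 = 11 (matches)
11. x = (14*11 + 55) mod 82 = 45 (no discrepancy)
12. x = (14*45 + 55) mod 82 = 29 (agrees with the record)
13. x = (14*29 + 55) mod 82 = 51 (in agreement)
14. x = (14*51 + 55) mod 82 = 31 (same as recorded)
Each recorded entry agrees with the recomputation.

no error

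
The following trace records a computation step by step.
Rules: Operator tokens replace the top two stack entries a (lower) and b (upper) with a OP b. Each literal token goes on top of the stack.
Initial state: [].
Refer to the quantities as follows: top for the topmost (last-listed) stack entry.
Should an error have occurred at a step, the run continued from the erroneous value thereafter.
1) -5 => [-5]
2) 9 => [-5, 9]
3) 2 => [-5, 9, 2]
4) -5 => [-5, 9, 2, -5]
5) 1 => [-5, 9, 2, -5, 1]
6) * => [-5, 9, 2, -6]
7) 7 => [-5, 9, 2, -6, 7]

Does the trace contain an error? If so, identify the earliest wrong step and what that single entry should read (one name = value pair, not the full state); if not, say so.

step 6, top = -5

1. push -5: top = -5 (matches)
2. push 9: top = 9 (agrees with the trace)
3. push 2: top = 2 (no discrepancy)
4. push -5: top = -5 (checks out)
5. push 1: top = 1 (confirmed correct)
6. -5 * 1 = -5 (a discrepancy with the trace)
Step 6 is the first one off; corrected, top = -5.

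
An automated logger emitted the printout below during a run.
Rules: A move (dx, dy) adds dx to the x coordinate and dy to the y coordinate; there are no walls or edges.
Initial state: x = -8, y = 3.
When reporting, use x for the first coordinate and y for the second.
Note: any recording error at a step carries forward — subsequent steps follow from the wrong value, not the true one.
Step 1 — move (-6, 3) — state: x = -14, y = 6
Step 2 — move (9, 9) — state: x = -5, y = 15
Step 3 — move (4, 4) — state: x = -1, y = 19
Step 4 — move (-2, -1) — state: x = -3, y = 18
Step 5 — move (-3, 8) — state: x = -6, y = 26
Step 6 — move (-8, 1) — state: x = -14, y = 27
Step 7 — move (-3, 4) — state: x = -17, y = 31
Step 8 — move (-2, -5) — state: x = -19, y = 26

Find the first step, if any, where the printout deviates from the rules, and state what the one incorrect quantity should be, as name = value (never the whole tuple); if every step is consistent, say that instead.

no error

Recomputing the run from the initial state:
step 1: x = -14, y = 6
step 2: x = -5, y = 15
step 3: x = -1, y = 19
step 4: x = -3, y = 18
step 5: x = -6, y = 26
step 6: x = -14, y = 27
step 7: x = -17, y = 31
step 8: x = -19, y = 26
This matches the printout at every step.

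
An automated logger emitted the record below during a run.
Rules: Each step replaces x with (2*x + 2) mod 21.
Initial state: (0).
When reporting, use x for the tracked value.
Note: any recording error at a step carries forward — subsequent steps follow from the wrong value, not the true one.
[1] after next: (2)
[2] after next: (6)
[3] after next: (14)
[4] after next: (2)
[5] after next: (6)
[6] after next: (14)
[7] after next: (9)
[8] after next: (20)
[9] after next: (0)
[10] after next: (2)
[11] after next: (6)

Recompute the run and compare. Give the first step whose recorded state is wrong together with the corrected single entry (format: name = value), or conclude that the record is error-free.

step 4, x = 9

Recomputing the run from the initial state:
step 1: x = 2
step 2: x = 6
step 3: x = 14
step 4: x = 9
step 5: x = 20
step 6: x = 0
step 7: x = 2
step 8: x = 6
step 9: x = 14
step 10: x = 9
step 11: x = 20
The first disagreement with the record is at step 4, where the value should be x = 9.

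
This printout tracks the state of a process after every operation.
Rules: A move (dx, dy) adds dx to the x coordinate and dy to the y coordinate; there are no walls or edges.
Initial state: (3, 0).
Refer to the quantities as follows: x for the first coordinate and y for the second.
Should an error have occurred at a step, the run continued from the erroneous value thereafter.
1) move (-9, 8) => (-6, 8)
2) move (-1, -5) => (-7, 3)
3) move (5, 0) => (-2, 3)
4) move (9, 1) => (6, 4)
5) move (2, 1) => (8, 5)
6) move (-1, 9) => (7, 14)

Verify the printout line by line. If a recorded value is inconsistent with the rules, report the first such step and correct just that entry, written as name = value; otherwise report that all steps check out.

step 4, x = 7

Step 1: x = 3 + (-9) = -6, y = 0 + (8) = 8 — no discrepancy.
Step 2: x = -6 + (-1) = -7, y = 8 + (-5) = 3 — matches.
Step 3: x = -7 + (5) = -2, y = 3 + (0) = 3 — in agreement.
Step 4: x = -2 + (9) = 7, y = 3 + (1) = 4 — a discrepancy with the printout.
The earliest wrong entry is at step 4: it should read x = 7.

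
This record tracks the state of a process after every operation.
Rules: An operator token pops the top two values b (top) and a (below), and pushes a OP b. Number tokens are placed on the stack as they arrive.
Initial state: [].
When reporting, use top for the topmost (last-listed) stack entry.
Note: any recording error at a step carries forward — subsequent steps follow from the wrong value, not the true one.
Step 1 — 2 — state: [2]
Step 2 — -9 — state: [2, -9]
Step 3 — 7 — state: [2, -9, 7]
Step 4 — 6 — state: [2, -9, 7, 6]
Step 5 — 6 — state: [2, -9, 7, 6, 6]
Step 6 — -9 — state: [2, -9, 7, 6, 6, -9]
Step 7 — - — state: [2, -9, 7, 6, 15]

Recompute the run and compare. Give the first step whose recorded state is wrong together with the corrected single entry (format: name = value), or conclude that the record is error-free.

step 1: push 2: top = 2 -> verified
step 2: push -9: top = -9 -> in agreement
step 3: push 7: top = 7 -> confirmed correct
step 4: push 6: top = 6 -> checks out
step 5: push 6: top = 6 -> matches
step 6: push -9: top = -9 -> same as recorded
step 7: 6 - -9 = 15 -> checks out
The recomputation confirms every line.

no error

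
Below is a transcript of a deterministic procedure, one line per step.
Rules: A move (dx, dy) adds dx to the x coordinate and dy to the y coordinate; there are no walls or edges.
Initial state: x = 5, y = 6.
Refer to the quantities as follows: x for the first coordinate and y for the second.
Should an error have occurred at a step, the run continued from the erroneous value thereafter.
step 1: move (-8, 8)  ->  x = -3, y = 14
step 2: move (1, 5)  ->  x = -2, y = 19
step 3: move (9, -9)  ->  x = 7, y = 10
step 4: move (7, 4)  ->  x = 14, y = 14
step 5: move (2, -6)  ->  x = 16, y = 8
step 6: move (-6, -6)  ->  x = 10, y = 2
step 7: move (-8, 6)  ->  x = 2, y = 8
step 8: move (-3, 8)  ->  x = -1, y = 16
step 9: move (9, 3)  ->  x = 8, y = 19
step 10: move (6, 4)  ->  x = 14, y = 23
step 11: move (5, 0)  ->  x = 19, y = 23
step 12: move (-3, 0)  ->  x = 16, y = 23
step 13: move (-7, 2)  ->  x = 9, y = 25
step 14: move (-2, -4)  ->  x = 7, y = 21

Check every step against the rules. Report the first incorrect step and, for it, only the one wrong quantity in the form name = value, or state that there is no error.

no error

Recomputing the run from the initial state:
step 1: x = -3, y = 14
step 2: x = -2, y = 19
step 3: x = 7, y = 10
step 4: x = 14, y = 14
step 5: x = 16, y = 8
step 6: x = 10, y = 2
step 7: x = 2, y = 8
step 8: x = -1, y = 16
step 9: x = 8, y = 19
step 10: x = 14, y = 23
step 11: x = 19, y = 23
step 12: x = 16, y = 23
step 13: x = 9, y = 25
step 14: x = 7, y = 21
This matches the transcript at every step.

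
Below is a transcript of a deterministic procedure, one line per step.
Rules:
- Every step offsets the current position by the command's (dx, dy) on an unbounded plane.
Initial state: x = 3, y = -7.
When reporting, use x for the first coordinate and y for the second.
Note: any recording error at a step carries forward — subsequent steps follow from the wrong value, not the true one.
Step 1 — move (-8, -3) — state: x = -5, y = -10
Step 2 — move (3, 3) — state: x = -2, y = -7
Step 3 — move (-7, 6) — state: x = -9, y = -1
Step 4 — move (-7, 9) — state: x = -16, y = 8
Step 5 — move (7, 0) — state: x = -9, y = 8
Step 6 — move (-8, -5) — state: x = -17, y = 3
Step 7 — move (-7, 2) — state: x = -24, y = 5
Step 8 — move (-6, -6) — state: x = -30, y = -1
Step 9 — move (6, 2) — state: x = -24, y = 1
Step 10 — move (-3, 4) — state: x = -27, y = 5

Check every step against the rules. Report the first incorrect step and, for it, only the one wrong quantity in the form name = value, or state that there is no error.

no error

Recomputing the run from the initial state:
step 1: x = -5, y = -10
step 2: x = -2, y = -7
step 3: x = -9, y = -1
step 4: x = -16, y = 8
step 5: x = -9, y = 8
step 6: x = -17, y = 3
step 7: x = -24, y = 5
step 8: x = -30, y = -1
step 9: x = -24, y = 1
step 10: x = -27, y = 5
This matches the transcript at every step.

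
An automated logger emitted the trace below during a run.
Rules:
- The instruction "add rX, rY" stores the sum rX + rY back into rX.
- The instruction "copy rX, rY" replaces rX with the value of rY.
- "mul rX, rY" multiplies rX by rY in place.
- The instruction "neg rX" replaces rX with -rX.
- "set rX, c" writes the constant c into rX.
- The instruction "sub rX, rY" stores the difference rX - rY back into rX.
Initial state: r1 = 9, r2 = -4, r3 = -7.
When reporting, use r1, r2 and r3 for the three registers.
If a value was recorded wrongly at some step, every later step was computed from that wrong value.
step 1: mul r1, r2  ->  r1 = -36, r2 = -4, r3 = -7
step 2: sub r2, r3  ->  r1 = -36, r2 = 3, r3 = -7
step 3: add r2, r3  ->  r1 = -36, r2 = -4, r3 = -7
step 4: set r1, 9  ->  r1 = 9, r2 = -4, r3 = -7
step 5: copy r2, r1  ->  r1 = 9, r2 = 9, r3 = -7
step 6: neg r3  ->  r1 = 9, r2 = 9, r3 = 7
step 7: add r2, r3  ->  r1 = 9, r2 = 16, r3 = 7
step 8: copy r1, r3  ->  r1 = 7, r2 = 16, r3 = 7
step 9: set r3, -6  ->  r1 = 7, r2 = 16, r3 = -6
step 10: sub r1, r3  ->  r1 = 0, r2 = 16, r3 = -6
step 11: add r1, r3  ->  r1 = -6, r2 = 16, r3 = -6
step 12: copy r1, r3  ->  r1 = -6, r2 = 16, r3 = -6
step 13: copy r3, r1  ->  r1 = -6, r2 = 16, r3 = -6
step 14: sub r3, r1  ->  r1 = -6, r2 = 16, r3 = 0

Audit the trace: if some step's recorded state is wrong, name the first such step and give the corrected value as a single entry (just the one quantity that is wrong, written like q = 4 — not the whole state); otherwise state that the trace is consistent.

step 10, r1 = 13

1. r1 = 9 * -4 = -36 (consistent with the trace)
2. r2 = -4 - -7 = 3 (no discrepancy)
3. r2 = 3 + -7 = -4 (checks out)
4. r1 = 9 (matches)
5. r2 = 9 (verified)
6. r3 = -(-7) = 7 (agrees with the trace)
7. r2 = 9 + 7 = 16 (agrees with the trace)
8. r1 = 7 (same as recorded)
9. r3 = -6 (checks out)
10. r1 = 7 - -6 = 13 (not what was recorded)
Conclusion: step 10 carries the first error; the entry should be r1 = 13.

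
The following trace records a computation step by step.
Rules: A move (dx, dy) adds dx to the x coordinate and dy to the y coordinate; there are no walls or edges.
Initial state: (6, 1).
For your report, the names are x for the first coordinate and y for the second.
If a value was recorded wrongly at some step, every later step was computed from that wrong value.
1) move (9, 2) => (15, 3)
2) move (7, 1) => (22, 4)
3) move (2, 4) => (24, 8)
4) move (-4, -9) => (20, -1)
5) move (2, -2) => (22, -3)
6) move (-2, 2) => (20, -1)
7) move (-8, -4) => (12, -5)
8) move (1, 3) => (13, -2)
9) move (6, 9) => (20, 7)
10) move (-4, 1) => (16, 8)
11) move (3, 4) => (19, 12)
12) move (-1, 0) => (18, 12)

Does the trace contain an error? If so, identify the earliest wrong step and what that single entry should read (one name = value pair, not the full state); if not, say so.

step 9, x = 19

1. x = 6 + (9) = 15, y = 1 + (2) = 3 (consistent with the trace)
2. x = 15 + (7) = 22, y = 3 + (1) = 4 (checks out)
3. x = 22 + (2) = 24, y = 4 + (4) = 8 (verified)
4. x = 24 + (-4) = 20, y = 8 + (-9) = -1 (exactly as logged)
5. x = 20 + (2) = 22, y = -1 + (-2) = -3 (confirmed correct)
6. x = 22 + (-2) = 20, y = -3 + (2) = -1 (in agreement)
7. x = 20 + (-8) = 12, y = -1 + (-4) = -5 (same as recorded)
8. x = 12 + (1) = 13, y = -5 + (3) = -2 (confirmed correct)
9. x = 13 + (6) = 19, y = -2 + (9) = 7 (this is not what the trace shows)
The earliest wrong entry is at step 9: it should read x = 19.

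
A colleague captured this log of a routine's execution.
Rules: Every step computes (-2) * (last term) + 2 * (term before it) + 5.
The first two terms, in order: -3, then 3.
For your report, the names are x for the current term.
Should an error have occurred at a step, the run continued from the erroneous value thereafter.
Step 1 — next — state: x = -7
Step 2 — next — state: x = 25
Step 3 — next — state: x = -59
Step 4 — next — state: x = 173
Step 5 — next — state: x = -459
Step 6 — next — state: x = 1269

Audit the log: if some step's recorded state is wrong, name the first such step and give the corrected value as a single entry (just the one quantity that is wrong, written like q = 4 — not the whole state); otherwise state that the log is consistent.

no error

Step 1: x = -2*(3) + (2)*(-3) + (5) = -7 — consistent with the log.
Step 2: x = -2*(-7) + (2)*(3) + (5) = 25 — same as recorded.
Step 3: x = -2*(25) + (2)*(-7) + (5) = -59 — verified.
Step 4: x = -2*(-59) + (2)*(25) + (5) = 173 — agrees with the log.
Step 5: x = -2*(173) + (2)*(-59) + (5) = -459 — checks out.
Step 6: x = -2*(-459) + (2)*(173) + (5) = 1269 — matches.
All entries verified; no error found.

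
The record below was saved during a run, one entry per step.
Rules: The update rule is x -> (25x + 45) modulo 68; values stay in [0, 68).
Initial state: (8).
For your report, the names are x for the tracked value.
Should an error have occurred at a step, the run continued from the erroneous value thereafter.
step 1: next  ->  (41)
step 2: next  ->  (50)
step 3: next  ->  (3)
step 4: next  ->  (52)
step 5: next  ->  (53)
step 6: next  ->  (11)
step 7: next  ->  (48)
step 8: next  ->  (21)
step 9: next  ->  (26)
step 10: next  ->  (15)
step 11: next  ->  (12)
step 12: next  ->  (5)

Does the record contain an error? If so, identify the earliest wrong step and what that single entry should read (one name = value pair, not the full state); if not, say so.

Recomputing the run from the initial state:
step 1: x = 41
step 2: x = 50
step 3: x = 3
step 4: x = 52
step 5: x = 53
step 6: x = 10
step 7: x = 23
step 8: x = 8
step 9: x = 41
step 10: x = 50
step 11: x = 3
step 12: x = 52
The first disagreement with the record is at step 6, where the value should be x = 10.

step 6, x = 10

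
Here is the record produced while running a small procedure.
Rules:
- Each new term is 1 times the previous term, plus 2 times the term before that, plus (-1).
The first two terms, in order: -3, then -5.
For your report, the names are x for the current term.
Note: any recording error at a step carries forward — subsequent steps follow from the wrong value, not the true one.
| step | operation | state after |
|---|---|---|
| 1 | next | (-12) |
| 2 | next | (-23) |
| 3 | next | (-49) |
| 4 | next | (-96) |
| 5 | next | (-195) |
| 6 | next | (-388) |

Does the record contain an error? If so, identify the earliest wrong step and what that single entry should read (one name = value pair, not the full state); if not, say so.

1. x = 1*(-5) + (2)*(-3) + (-1) = -12 (consistent with the record)
2. x = 1*(-12) + (2)*(-5) + (-1) = -23 (checks out)
3. x = 1*(-23) + (2)*(-12) + (-1) = -48 (this is not what the record shows)
The earliest wrong entry is at step 3: it should read x = -48.

step 3, x = -48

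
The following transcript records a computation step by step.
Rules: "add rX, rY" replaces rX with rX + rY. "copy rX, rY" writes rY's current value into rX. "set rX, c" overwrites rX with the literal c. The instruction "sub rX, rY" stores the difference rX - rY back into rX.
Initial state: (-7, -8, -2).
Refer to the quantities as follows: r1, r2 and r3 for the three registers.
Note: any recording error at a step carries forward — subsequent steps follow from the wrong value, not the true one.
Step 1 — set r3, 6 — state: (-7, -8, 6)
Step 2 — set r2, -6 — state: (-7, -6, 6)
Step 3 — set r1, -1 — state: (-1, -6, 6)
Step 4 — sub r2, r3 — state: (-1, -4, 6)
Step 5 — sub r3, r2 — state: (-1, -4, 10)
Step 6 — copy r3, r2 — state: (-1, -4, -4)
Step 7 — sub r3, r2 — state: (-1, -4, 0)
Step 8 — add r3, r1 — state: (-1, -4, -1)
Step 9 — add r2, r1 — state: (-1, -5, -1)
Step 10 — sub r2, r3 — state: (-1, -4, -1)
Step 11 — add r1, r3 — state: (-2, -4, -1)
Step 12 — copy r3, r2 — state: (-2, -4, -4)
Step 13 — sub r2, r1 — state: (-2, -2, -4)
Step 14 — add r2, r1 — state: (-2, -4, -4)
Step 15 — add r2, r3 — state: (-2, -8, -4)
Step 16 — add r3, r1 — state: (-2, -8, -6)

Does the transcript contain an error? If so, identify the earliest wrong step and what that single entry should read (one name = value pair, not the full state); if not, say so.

step 4, r2 = -12

step 1: r3 = 6 -> consistent with the transcript
step 2: r2 = -6 -> no discrepancy
step 3: r1 = -1 -> same as recorded
step 4: r2 = -6 - 6 = -12 -> first mismatch against the transcript
That makes step 4 the first incorrect line — r2 = -12 is what it should show.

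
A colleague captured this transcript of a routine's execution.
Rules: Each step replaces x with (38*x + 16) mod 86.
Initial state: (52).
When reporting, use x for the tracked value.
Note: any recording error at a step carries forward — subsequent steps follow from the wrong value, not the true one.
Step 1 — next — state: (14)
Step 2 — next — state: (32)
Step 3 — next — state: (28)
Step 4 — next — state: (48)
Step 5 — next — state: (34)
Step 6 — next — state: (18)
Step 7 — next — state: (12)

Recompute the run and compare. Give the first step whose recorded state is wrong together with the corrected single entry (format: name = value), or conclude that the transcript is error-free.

step 1: x = (38*52 + 16) mod 86 = 14 -> no discrepancy
step 2: x = (38*14 + 16) mod 86 = 32 -> confirmed correct
step 3: x = (38*32 + 16) mod 86 = 28 -> no discrepancy
step 4: x = (38*28 + 16) mod 86 = 48 -> verified
step 5: x = (38*48 + 16) mod 86 = 34 -> matches
step 6: x = (38*34 + 16) mod 86 = 18 -> checks out
step 7: x = (38*18 + 16) mod 86 = 12 -> consistent with the transcript
Each recorded entry agrees with the recomputation.

no error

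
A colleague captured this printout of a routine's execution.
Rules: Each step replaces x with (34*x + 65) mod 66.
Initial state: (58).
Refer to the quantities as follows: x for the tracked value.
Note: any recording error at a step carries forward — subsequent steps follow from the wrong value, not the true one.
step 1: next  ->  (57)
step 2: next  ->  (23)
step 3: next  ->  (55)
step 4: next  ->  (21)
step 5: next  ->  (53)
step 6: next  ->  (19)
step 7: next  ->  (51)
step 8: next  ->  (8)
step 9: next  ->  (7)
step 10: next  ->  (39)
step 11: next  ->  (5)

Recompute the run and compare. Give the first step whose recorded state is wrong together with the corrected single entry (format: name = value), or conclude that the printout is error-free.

step 8, x = 17

1. x = (34*58 + 65) mod 66 = 57 (confirmed correct)
2. x = (34*57 + 65) mod 66 = 23 (consistent with the printout)
3. x = (34*23 + 65) mod 66 = 55 (exactly as logged)
4. x = (34*55 + 65) mod 66 = 21 (same as recorded)
5. x = (34*21 + 65) mod 66 = 53 (consistent with the printout)
6. x = (34*53 + 65) mod 66 = 19 (consistent with the printout)
7. x = (34*19 + 65) mod 66 = 51 (matches)
8. x = (34*51 + 65) mod 66 = 17 (first mismatch against the printout)
First incorrect step: 8; the correct value is x = 17.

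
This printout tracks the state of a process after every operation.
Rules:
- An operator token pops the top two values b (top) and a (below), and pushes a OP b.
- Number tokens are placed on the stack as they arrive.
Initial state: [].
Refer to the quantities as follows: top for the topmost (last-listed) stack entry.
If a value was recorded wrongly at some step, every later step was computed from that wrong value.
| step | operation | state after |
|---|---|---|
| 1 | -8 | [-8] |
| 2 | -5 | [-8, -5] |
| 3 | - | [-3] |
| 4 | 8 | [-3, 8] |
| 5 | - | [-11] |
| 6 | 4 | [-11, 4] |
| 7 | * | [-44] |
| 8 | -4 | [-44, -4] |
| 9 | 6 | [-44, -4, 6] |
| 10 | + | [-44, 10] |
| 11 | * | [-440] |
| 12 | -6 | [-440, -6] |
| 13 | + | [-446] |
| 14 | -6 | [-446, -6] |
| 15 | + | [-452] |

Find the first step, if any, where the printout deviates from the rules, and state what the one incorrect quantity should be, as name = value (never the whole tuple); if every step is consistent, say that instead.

Step 1: push -8: top = -8 — same as recorded.
Step 2: push -5: top = -5 — same as recorded.
Step 3: -8 - -5 = -3 — in agreement.
Step 4: push 8: top = 8 — confirmed correct.
Step 5: -3 - 8 = -11 — agrees with the printout.
Step 6: push 4: top = 4 — no discrepancy.
Step 7: -11 * 4 = -44 — agrees with the printout.
Step 8: push -4: top = -4 — no discrepancy.
Step 9: push 6: top = 6 — verified.
Step 10: -4 + 6 = 2 — first mismatch against the printout.
First deviation found at step 10; the corrected entry is top = 2.

step 10, top = 2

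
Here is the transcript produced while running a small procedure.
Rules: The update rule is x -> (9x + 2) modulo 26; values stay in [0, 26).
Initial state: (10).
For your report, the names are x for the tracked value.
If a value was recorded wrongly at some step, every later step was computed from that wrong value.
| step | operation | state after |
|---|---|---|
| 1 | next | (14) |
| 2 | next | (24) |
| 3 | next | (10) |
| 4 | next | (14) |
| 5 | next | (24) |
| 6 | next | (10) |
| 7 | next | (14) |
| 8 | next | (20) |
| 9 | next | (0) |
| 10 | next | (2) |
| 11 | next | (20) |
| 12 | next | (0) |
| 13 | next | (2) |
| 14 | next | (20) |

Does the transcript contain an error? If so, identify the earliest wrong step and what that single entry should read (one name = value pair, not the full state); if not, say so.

step 8, x = 24

step 1: x = (9*10 + 2) mod 26 = 14 -> same as recorded
step 2: x = (9*14 + 2) mod 26 = 24 -> no discrepancy
step 3: x = (9*24 + 2) mod 26 = 10 -> confirmed correct
step 4: x = (9*10 + 2) mod 26 = 14 -> exactly as logged
step 5: x = (9*14 + 2) mod 26 = 24 -> exactly as logged
step 6: x = (9*24 + 2) mod 26 = 10 -> matches
step 7: x = (9*10 + 2) mod 26 = 14 -> no discrepancy
step 8: x = (9*14 + 2) mod 26 = 24 -> the entry is off here
Conclusion: step 8 carries the first error; the entry should be x = 24.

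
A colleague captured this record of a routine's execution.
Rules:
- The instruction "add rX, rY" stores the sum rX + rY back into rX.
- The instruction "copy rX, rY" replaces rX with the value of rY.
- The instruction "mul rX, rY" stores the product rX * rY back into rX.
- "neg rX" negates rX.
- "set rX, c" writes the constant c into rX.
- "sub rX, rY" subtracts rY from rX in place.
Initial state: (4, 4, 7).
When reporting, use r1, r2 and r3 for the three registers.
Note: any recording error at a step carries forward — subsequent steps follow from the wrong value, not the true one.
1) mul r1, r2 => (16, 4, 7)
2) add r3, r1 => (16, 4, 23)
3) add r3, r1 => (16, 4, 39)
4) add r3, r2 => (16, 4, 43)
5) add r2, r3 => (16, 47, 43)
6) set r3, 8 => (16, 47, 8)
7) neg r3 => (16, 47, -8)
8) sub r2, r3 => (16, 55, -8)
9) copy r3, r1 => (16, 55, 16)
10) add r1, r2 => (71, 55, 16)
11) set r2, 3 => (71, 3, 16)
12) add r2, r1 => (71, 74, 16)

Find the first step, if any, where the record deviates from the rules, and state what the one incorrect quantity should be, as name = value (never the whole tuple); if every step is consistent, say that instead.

step 1: r1 = 4 * 4 = 16 -> verified
step 2: r3 = 7 + 16 = 23 -> matches
step 3: r3 = 23 + 16 = 39 -> confirmed correct
step 4: r3 = 39 + 4 = 43 -> consistent with the record
step 5: r2 = 4 + 43 = 47 -> confirmed correct
step 6: r3 = 8 -> same as recorded
step 7: r3 = -(8) = -8 -> checks out
step 8: r2 = 47 - -8 = 55 -> same as recorded
step 9: r3 = 16 -> consistent with the record
step 10: r1 = 16 + 55 = 71 -> verified
step 11: r2 = 3 -> checks out
step 12: r2 = 3 + 71 = 74 -> matches
Nothing is out of place; the run is error-free.

no error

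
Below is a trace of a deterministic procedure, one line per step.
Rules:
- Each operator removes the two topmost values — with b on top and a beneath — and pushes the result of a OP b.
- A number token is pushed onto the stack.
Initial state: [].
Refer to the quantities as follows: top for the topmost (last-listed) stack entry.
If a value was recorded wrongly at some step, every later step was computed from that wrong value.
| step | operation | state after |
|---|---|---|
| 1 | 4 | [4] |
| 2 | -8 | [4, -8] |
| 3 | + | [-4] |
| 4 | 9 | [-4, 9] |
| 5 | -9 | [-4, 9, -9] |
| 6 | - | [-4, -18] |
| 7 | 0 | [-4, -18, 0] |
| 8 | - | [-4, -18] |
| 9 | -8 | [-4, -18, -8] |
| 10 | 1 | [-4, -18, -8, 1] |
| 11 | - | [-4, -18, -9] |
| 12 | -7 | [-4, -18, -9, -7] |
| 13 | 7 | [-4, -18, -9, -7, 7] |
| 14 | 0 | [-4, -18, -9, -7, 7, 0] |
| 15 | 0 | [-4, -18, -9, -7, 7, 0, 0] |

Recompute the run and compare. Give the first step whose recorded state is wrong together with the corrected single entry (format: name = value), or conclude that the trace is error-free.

step 1: push 4: top = 4 -> no discrepancy
step 2: push -8: top = -8 -> confirmed correct
step 3: 4 + -8 = -4 -> matches
step 4: push 9: top = 9 -> confirmed correct
step 5: push -9: top = -9 -> checks out
step 6: 9 - -9 = 18 -> this is not what the trace shows
The earliest wrong entry is at step 6: it should read top = 18.

step 6, top = 18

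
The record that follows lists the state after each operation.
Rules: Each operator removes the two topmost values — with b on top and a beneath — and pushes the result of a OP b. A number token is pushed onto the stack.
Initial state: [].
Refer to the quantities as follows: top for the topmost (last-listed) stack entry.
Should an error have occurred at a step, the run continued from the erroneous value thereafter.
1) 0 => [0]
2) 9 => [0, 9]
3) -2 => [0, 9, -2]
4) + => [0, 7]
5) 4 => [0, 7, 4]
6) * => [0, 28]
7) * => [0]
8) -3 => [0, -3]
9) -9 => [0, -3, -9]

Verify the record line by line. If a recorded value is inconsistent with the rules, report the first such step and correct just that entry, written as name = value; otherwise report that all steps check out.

Recomputing the run from the initial state:
step 1: [0]
step 2: [0, 9]
step 3: [0, 9, -2]
step 4: [0, 7]
step 5: [0, 7, 4]
step 6: [0, 28]
step 7: [0]
step 8: [0, -3]
step 9: [0, -3, -9]
This matches the record at every step.

no error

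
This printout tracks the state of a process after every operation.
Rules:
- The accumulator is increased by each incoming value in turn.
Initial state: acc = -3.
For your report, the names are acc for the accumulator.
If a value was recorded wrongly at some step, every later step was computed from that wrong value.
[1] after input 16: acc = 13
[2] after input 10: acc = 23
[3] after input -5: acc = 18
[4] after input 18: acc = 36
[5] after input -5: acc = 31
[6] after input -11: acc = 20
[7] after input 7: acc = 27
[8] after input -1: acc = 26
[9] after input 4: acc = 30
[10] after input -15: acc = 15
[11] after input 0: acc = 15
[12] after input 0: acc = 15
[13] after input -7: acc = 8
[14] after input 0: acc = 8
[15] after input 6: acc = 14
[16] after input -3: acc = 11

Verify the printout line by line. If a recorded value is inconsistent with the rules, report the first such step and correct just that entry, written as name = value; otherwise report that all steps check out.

no error

Recomputing the run from the initial state:
step 1: acc = 13
step 2: acc = 23
step 3: acc = 18
step 4: acc = 36
step 5: acc = 31
step 6: acc = 20
step 7: acc = 27
step 8: acc = 26
step 9: acc = 30
step 10: acc = 15
step 11: acc = 15
step 12: acc = 15
step 13: acc = 8
step 14: acc = 8
step 15: acc = 14
step 16: acc = 11
This matches the printout at every step.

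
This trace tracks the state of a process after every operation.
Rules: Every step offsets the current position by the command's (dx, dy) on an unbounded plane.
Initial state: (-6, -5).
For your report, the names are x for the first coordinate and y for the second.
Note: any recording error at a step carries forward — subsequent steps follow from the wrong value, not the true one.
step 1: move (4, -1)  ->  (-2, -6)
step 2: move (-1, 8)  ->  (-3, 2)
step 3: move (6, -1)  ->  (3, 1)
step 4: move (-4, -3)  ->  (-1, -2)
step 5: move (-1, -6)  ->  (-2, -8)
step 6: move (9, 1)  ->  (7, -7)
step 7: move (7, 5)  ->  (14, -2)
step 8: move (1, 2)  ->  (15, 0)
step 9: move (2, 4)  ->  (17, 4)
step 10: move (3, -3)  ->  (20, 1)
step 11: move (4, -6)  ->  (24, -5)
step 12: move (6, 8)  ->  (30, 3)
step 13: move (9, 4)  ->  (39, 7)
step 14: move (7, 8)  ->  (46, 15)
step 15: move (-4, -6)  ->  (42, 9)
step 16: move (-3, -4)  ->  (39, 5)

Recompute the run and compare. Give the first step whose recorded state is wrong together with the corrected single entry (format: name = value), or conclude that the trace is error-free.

Recomputing the run from the initial state:
step 1: x = -2, y = -6
step 2: x = -3, y = 2
step 3: x = 3, y = 1
step 4: x = -1, y = -2
step 5: x = -2, y = -8
step 6: x = 7, y = -7
step 7: x = 14, y = -2
step 8: x = 15, y = 0
step 9: x = 17, y = 4
step 10: x = 20, y = 1
step 11: x = 24, y = -5
step 12: x = 30, y = 3
step 13: x = 39, y = 7
step 14: x = 46, y = 15
step 15: x = 42, y = 9
step 16: x = 39, y = 5
This matches the trace at every step.

no error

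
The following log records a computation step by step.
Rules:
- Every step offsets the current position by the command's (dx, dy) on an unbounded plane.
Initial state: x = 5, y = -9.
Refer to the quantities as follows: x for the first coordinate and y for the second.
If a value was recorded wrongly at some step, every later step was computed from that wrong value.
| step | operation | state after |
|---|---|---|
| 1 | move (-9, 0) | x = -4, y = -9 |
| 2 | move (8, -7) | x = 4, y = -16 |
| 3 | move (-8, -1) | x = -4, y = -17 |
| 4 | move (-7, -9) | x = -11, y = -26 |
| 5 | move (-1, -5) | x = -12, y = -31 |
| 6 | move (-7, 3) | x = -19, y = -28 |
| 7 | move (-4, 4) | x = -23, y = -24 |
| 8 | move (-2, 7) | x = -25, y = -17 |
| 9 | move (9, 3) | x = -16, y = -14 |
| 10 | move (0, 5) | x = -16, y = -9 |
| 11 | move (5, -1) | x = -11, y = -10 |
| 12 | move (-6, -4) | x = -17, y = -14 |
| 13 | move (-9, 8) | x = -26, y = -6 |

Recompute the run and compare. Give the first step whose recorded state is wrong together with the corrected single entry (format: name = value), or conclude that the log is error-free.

no error

Recomputing the run from the initial state:
step 1: x = -4, y = -9
step 2: x = 4, y = -16
step 3: x = -4, y = -17
step 4: x = -11, y = -26
step 5: x = -12, y = -31
step 6: x = -19, y = -28
step 7: x = -23, y = -24
step 8: x = -25, y = -17
step 9: x = -16, y = -14
step 10: x = -16, y = -9
step 11: x = -11, y = -10
step 12: x = -17, y = -14
step 13: x = -26, y = -6
This matches the log at every step.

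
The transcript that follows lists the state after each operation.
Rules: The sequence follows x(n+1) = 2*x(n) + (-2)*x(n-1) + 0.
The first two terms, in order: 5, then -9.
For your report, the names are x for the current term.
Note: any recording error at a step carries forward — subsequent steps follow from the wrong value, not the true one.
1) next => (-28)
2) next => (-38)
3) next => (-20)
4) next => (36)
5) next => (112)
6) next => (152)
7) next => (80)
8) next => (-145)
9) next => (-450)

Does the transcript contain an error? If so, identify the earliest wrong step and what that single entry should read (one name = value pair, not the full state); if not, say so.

Recomputing the run from the initial state:
step 1: x = -28
step 2: x = -38
step 3: x = -20
step 4: x = 36
step 5: x = 112
step 6: x = 152
step 7: x = 80
step 8: x = -144
step 9: x = -448
The first disagreement with the transcript is at step 8, where the value should be x = -144.

step 8, x = -144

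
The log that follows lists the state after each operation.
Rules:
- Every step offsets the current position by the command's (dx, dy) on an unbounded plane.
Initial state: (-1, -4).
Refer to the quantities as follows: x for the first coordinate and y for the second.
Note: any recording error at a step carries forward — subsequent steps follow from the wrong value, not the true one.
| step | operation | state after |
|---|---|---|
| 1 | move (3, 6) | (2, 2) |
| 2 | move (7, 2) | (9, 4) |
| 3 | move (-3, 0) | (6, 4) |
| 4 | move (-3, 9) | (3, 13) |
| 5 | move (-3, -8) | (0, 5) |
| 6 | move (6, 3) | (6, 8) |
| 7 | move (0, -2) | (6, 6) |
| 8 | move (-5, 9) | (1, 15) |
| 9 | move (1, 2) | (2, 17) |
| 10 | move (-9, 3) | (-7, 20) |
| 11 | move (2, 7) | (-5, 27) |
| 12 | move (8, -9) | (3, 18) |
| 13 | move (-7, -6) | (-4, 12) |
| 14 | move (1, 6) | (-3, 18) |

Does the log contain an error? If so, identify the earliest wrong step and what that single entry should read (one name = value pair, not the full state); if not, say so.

1. x = -1 + (3) = 2, y = -4 + (6) = 2 (checks out)
2. x = 2 + (7) = 9, y = 2 + (2) = 4 (in agreement)
3. x = 9 + (-3) = 6, y = 4 + (0) = 4 (same as recorded)
4. x = 6 + (-3) = 3, y = 4 + (9) = 13 (no discrepancy)
5. x = 3 + (-3) = 0, y = 13 + (-8) = 5 (no discrepancy)
6. x = 0 + (6) = 6, y = 5 + (3) = 8 (checks out)
7. x = 6 + (0) = 6, y = 8 + (-2) = 6 (consistent with the log)
8. x = 6 + (-5) = 1, y = 6 + (9) = 15 (no discrepancy)
9. x = 1 + (1) = 2, y = 15 + (2) = 17 (same as recorded)
10. x = 2 + (-9) = -7, y = 17 + (3) = 20 (confirmed correct)
11. x = -7 + (2) = -5, y = 20 + (7) = 27 (same as recorded)
12. x = -5 + (8) = 3, y = 27 + (-9) = 18 (confirmed correct)
13. x = 3 + (-7) = -4, y = 18 + (-6) = 12 (no discrepancy)
14. x = -4 + (1) = -3, y = 12 + (6) = 18 (checks out)
No step deviates from the rules.

no error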